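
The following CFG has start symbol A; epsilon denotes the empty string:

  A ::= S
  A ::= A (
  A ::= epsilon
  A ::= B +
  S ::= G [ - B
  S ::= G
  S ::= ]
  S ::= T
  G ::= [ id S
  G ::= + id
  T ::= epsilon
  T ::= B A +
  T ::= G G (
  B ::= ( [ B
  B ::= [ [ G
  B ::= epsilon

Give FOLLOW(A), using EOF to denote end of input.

{ EOF, (, + }

A is the start symbol, so EOF ∈ FOLLOW(A).
In A ::= A (: add FIRST(() = { ( }.
In T ::= B A +: add FIRST(+) = { + }.
Union: FOLLOW(A) = { EOF, (, + }.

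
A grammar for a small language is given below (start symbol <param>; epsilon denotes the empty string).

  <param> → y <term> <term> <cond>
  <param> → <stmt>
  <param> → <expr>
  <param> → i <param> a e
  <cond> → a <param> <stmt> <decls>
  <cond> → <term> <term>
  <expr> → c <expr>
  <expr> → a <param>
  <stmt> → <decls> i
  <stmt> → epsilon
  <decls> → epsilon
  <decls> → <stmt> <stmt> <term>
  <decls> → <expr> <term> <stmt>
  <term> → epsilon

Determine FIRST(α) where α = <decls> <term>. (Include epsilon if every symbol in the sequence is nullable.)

Add FIRST(<decls>)\{epsilon} = { a, c, i }; <decls> is nullable, continue.
Add FIRST(<term>)\{epsilon} = {  }; <term> is nullable, continue.
Every symbol is nullable, so include epsilon.

{ a, c, i, epsilon }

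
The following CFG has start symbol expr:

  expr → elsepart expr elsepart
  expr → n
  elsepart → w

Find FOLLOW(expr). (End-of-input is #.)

{ #, w }

expr is the start symbol, so # ∈ FOLLOW(expr).
In expr → elsepart expr elsepart: add FIRST(elsepart) = { w }.
Union: FOLLOW(expr) = { #, w }.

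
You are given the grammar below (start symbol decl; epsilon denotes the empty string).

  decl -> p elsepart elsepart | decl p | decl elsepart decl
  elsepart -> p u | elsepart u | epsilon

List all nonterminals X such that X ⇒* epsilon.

{ elsepart }

Directly nullable (have an epsilon-production): elsepart.
No other nonterminal has a production whose RHS symbols are all nullable.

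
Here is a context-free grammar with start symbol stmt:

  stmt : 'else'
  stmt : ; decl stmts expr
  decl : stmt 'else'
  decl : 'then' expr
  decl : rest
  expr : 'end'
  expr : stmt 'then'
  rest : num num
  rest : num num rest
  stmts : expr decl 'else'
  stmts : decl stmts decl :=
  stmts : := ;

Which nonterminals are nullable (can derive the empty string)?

No nonterminal has an empty production or an RHS whose symbols are all nullable.

{ } (none)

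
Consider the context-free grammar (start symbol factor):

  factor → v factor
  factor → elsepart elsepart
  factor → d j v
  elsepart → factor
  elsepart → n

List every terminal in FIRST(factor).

factor → v factor contributes {v}.
From factor → elsepart elsepart: add FIRST(elsepart) = { d, n, v }.
factor → d j v contributes {d}.
Union: FIRST(factor) = { d, n, v }.

{ d, n, v }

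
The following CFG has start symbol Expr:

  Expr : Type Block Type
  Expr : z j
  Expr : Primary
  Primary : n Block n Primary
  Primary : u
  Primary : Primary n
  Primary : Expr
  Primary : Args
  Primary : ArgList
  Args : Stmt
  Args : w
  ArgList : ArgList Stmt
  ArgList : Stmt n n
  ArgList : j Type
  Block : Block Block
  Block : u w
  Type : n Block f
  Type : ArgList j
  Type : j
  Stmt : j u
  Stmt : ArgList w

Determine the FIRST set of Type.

{ j, n }

Type : n Block f contributes {n}.
From Type : ArgList j: add FIRST(ArgList) = { j }.
Type : j contributes {j}.
Union: FIRST(Type) = { j, n }.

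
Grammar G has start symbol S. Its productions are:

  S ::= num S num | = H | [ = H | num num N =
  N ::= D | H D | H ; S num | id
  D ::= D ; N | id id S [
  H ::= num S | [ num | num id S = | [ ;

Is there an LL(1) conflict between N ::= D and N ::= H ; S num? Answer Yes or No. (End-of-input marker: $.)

FIRST(D) = { id } and FIRST(H ; S num) = { [, num }.
The FIRST sets are disjoint and neither alternative is nullable — no conflict.

No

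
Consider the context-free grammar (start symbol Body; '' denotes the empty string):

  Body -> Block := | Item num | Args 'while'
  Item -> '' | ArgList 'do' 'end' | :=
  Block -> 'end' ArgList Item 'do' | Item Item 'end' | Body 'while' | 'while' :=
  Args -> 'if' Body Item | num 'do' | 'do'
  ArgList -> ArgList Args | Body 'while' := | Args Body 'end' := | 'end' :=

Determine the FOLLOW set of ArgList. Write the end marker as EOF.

In Item -> ArgList 'do' 'end': add FIRST('do' 'end') = { 'do' }.
In Block -> 'end' ArgList Item 'do': add FIRST(Item 'do') = { 'do', 'end', 'if', 'while', :=, num }.
In ArgList -> ArgList Args: add FIRST(Args) = { 'do', 'if', num }.
Union: FOLLOW(ArgList) = { 'do', 'end', 'if', 'while', :=, num }.

{ 'do', 'end', 'if', 'while', :=, num }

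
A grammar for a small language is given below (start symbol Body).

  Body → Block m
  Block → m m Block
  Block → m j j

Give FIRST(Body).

{ m }

From Body → Block m: add FIRST(Block) = { m }.
Union: FIRST(Body) = { m }.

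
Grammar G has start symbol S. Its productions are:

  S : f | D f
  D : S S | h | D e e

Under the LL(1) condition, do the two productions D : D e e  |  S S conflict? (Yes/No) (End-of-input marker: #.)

Yes

FIRST(D e e) = { f, h } and FIRST(S S) = { f, h }.
Both contain f, so the two alternatives are not disjoint — LL(1) conflict.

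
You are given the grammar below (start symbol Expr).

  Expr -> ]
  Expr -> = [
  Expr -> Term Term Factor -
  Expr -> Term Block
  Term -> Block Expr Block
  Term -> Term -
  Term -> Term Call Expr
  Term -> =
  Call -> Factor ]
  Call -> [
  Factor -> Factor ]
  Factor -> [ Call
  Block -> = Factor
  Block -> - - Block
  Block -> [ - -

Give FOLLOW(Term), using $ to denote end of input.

In Expr -> Term Term Factor -: add FIRST(Term Factor -) = { -, =, [ }.
In Expr -> Term Term Factor -: add FIRST(Factor -) = { [ }.
In Expr -> Term Block: add FIRST(Block) = { -, =, [ }.
In Term -> Term -: add FIRST(-) = { - }.
In Term -> Term Call Expr: add FIRST(Call Expr) = { [ }.
Union: FOLLOW(Term) = { -, =, [ }.

{ -, =, [ }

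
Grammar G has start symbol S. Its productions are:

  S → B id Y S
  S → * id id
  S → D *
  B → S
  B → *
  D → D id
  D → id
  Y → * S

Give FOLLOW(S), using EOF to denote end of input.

{ EOF, *, id }

S is the start symbol, so EOF ∈ FOLLOW(S).
In S → B id Y S: S is at the end, add FOLLOW(S) = { EOF, *, id }.
In B → S: S is at the end, add FOLLOW(B) = { id }.
In Y → * S: S is at the end, add FOLLOW(Y) = { *, id }.
Union: FOLLOW(S) = { EOF, *, id }.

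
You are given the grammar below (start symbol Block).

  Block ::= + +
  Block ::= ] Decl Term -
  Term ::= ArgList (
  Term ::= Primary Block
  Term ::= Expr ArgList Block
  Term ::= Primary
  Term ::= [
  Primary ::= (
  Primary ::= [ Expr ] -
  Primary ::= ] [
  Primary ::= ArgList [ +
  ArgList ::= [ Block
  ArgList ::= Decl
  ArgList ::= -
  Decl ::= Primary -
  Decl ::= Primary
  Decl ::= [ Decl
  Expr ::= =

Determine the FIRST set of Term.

{ (, -, =, [, ] }

From Term ::= ArgList (: add FIRST(ArgList) = { (, -, [, ] }.
From Term ::= Primary Block: add FIRST(Primary) = { (, -, [, ] }.
From Term ::= Expr ArgList Block: add FIRST(Expr) = { = }.
From Term ::= Primary: add FIRST(Primary) = { (, -, [, ] }.
Term ::= [ contributes {[}.
Union: FIRST(Term) = { (, -, =, [, ] }.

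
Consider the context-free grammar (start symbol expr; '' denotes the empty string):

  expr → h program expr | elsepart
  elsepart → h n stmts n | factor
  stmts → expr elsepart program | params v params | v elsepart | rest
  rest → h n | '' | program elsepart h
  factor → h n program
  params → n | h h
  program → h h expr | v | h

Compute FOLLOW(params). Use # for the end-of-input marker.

In stmts → params v params: add FIRST(v params) = { v }.
In stmts → params v params: params is at the end, add FOLLOW(stmts) = { n }.
Union: FOLLOW(params) = { n, v }.

{ n, v }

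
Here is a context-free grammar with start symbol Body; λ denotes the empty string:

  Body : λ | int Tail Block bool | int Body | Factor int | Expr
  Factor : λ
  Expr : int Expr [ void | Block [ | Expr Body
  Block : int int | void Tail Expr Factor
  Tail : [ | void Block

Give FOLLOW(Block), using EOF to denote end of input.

{ [, bool, int, void }

In Body : int Tail Block bool: add FIRST(bool) = { bool }.
In Expr : Block [: add FIRST([) = { [ }.
In Tail : void Block: Block is at the end, add FOLLOW(Tail) = { int, void }.
Union: FOLLOW(Block) = { [, bool, int, void }.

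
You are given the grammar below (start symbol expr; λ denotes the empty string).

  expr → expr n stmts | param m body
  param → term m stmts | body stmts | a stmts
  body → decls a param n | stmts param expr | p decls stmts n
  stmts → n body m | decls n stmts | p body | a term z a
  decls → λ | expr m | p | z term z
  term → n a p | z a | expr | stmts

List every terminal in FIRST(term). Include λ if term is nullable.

term → n a p contributes {n}.
term → z a contributes {z}.
From term → expr: add FIRST(expr) = { a, n, p, z }.
From term → stmts: add FIRST(stmts) = { a, n, p, z }.
Union: FIRST(term) = { a, n, p, z }.

{ a, n, p, z }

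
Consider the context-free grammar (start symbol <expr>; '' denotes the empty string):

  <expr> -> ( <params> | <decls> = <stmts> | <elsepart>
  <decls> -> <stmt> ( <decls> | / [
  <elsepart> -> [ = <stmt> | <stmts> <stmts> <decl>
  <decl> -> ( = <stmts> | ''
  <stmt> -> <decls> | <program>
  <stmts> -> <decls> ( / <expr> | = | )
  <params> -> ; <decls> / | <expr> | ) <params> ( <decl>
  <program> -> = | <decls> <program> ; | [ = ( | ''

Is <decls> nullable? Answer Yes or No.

No

Nullable nonterminals: <decl>, <program>, <stmt>.
No production of <decls> has an RHS whose symbols are all nullable, so <decls> is not nullable.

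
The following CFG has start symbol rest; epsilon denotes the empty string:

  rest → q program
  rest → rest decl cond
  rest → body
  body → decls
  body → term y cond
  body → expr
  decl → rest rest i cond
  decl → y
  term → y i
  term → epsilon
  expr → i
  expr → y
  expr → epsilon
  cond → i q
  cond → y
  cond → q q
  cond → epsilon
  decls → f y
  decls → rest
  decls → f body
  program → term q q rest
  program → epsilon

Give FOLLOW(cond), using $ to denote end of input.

{ $, f, i, q, y }

In rest → rest decl cond: cond is at the end, add FOLLOW(rest) = { $, f, i, q, y }.
In body → term y cond: cond is at the end, add FOLLOW(body) = { $, f, i, q, y }.
In decl → rest rest i cond: cond is at the end, add FOLLOW(decl) = { $, f, i, q, y }.
Union: FOLLOW(cond) = { $, f, i, q, y }.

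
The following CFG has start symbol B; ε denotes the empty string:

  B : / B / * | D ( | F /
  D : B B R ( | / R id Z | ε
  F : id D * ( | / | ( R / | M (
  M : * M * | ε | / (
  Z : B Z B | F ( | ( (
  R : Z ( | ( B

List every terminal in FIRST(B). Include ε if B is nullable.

{ (, *, /, id }

B : / B / * contributes {/}.
From B : D (: D nullable, take FIRST(D) ∪ {(} = { (, *, /, id }.
From B : F /: add FIRST(F) = { (, *, /, id }.
Union: FIRST(B) = { (, *, /, id }.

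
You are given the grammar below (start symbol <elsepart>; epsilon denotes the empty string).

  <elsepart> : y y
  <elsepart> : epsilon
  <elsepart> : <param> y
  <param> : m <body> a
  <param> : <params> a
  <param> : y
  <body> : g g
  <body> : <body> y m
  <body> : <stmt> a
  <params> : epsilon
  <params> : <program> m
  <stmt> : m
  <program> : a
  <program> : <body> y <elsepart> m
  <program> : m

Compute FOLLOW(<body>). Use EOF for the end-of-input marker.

In <param> : m <body> a: add FIRST(a) = { a }.
In <body> : <body> y m: add FIRST(y m) = { y }.
In <program> : <body> y <elsepart> m: add FIRST(y <elsepart> m) = { y }.
Union: FOLLOW(<body>) = { a, y }.

{ a, y }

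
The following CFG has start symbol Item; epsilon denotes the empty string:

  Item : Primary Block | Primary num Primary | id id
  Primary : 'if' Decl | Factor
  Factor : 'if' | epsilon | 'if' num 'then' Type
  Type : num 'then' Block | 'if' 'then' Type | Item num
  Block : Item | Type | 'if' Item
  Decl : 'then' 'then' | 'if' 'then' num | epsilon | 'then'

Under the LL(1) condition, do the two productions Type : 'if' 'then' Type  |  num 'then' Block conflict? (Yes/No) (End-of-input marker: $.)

FIRST('if' 'then' Type) = { 'if' } and FIRST(num 'then' Block) = { num }.
The FIRST sets are disjoint and neither alternative is nullable — no conflict.

No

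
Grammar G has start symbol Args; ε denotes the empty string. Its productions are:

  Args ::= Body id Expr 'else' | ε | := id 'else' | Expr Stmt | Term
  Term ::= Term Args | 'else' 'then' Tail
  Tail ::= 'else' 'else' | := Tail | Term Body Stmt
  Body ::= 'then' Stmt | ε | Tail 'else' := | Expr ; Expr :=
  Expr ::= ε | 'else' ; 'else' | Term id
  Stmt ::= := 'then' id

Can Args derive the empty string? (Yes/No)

Args has an ε-production, so Args ⇒ ε.

Yes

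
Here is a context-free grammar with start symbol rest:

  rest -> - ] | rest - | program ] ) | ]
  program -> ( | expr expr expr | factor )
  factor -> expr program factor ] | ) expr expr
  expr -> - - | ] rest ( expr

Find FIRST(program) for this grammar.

{ (, ), -, ] }

program -> ( contributes {(}.
From program -> expr expr expr: add FIRST(expr) = { -, ] }.
From program -> factor ): add FIRST(factor) = { ), -, ] }.
Union: FIRST(program) = { (, ), -, ] }.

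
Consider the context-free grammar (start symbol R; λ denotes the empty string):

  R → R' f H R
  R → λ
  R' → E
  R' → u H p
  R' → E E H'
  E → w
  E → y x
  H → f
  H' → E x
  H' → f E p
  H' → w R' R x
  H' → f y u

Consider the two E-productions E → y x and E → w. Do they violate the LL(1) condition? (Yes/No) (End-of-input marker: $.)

No

FIRST(y x) = { y } and FIRST(w) = { w }.
The FIRST sets are disjoint and neither alternative is nullable — no conflict.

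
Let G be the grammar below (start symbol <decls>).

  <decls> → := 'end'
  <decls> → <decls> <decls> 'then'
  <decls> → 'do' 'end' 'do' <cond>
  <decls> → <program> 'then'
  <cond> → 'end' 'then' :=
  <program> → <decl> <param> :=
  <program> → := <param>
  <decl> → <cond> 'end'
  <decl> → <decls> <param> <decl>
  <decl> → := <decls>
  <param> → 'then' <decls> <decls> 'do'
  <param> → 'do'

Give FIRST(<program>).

From <program> → <decl> <param> :=: add FIRST(<decl>) = { 'do', 'end', := }.
<program> → := <param> contributes {:=}.
Union: FIRST(<program>) = { 'do', 'end', := }.

{ 'do', 'end', := }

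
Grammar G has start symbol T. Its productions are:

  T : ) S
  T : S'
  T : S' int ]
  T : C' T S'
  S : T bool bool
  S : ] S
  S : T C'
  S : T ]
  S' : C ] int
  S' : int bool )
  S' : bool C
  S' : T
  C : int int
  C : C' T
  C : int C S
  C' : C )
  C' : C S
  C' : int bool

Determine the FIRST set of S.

From S : T bool bool: add FIRST(T) = { ), bool, int }.
S : ] S contributes {]}.
From S : T C': add FIRST(T) = { ), bool, int }.
From S : T ]: add FIRST(T) = { ), bool, int }.
Union: FIRST(S) = { ), ], bool, int }.

{ ), ], bool, int }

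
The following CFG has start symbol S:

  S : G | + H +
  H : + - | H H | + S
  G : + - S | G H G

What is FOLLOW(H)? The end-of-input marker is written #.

{ + }

In S : + H +: add FIRST(+) = { + }.
In H : H H: add FIRST(H) = { + }.
In H : H H: H is at the end, add FOLLOW(H) = { + }.
In G : G H G: add FIRST(G) = { + }.
Union: FOLLOW(H) = { + }.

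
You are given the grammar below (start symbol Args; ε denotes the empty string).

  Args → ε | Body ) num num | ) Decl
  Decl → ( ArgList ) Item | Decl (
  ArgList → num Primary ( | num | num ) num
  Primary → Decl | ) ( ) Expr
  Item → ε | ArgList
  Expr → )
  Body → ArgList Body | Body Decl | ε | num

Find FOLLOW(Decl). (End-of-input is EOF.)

In Args → ) Decl: Decl is at the end, add FOLLOW(Args) = { EOF }.
In Decl → Decl (: add FIRST(() = { ( }.
In Primary → Decl: Decl is at the end, add FOLLOW(Primary) = { ( }.
In Body → Body Decl: Decl is at the end, add FOLLOW(Body) = { (, ) }.
Union: FOLLOW(Decl) = { EOF, (, ) }.

{ EOF, (, ) }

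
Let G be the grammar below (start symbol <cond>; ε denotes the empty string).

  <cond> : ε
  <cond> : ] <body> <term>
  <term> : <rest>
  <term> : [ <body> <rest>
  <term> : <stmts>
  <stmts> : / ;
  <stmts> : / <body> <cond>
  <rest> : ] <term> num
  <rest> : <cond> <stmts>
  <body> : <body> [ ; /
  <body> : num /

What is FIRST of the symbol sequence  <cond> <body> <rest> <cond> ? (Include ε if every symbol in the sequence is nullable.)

Add FIRST(<cond>)\{ε} = { ] }; <cond> is nullable, continue.
Add FIRST(<body>) = { num }; <body> is not nullable, stop.

{ ], num }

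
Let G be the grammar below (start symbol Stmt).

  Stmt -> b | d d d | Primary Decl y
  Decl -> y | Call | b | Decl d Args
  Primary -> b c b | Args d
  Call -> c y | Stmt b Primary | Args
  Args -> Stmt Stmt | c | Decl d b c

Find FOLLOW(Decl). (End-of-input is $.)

In Stmt -> Primary Decl y: add FIRST(y) = { y }.
In Decl -> Decl d Args: add FIRST(d Args) = { d }.
In Args -> Decl d b c: add FIRST(d b c) = { d }.
Union: FOLLOW(Decl) = { d, y }.

{ d, y }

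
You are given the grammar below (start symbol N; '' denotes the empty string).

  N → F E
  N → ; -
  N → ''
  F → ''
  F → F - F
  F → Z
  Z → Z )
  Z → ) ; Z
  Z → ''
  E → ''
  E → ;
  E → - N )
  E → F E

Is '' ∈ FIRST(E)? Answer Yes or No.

Yes

E has an ''-production, so E ⇒ ''.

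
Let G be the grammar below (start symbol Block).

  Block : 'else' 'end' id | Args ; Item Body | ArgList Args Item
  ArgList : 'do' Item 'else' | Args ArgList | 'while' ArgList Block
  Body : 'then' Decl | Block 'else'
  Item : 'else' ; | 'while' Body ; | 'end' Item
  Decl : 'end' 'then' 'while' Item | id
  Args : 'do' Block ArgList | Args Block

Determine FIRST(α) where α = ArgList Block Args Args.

{ 'do', 'while' }

Add FIRST(ArgList) = { 'do', 'while' }; ArgList is not nullable, stop.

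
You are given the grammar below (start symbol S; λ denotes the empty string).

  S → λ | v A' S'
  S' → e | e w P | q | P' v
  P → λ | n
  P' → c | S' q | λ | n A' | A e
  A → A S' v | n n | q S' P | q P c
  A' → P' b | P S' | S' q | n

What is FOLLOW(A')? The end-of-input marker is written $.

In S → v A' S': add FIRST(S') = { c, e, n, q, v }.
In P' → n A': A' is at the end, add FOLLOW(P') = { b, v }.
Union: FOLLOW(A') = { b, c, e, n, q, v }.

{ b, c, e, n, q, v }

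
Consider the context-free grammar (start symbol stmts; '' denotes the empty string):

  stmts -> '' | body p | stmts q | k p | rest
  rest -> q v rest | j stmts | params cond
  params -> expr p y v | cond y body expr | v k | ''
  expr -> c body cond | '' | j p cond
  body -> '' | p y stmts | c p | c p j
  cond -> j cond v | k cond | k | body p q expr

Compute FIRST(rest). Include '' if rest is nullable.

{ c, j, k, p, q, v }

rest -> q v rest contributes {q}.
rest -> j stmts contributes {j}.
From rest -> params cond: params nullable, take FIRST(params) ∪ FIRST(cond) = { c, j, k, p, v }.
Union: FIRST(rest) = { c, j, k, p, q, v }.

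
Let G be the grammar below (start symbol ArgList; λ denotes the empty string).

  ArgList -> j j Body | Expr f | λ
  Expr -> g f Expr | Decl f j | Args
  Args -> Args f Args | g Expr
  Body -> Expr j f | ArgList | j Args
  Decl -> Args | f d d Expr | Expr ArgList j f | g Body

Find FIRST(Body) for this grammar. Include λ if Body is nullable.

{ f, g, j, λ }

From Body -> Expr j f: add FIRST(Expr) = { f, g }.
From Body -> ArgList: add FIRST(ArgList) = { f, g, j, λ } (including λ since ArgList is nullable).
Body -> j Args contributes {j}.
Union: FIRST(Body) = { f, g, j, λ }.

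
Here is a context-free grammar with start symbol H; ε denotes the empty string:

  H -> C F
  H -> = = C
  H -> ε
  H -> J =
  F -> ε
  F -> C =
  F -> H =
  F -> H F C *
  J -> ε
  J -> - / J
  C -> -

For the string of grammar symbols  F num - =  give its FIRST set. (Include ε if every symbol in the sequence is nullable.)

Add FIRST(F)\{ε} = { -, = }; F is nullable, continue.
num is a terminal; add {num} and stop.

{ -, =, num }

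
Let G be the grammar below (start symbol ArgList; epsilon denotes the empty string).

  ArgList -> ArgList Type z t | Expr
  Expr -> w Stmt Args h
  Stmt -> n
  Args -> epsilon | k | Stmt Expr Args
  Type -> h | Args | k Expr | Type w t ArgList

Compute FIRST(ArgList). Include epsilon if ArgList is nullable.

From ArgList -> ArgList Type z t: add FIRST(ArgList) = { w }.
From ArgList -> Expr: add FIRST(Expr) = { w }.
Union: FIRST(ArgList) = { w }.

{ w }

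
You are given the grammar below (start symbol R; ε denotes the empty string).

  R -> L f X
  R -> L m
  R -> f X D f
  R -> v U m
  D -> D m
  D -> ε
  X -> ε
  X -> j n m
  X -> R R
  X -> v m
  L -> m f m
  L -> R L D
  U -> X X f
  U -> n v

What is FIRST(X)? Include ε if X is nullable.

X -> ε contributes ε.
X -> j n m contributes {j}.
From X -> R R: add FIRST(R) = { f, m, v }.
X -> v m contributes {v}.
Union: FIRST(X) = { f, j, m, v, ε }.

{ f, j, m, v, ε }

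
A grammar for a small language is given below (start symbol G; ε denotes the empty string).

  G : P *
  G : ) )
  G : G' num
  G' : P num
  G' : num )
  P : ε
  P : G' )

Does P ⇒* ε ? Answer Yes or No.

Yes

P has an ε-production, so P ⇒ ε.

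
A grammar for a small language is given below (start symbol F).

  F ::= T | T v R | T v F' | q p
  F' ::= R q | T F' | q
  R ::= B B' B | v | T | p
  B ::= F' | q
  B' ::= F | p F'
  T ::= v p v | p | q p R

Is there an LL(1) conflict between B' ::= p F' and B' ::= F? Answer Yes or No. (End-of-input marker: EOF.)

FIRST(p F') = { p } and FIRST(F) = { p, q, v }.
Both contain p, so the two alternatives are not disjoint — LL(1) conflict.

Yes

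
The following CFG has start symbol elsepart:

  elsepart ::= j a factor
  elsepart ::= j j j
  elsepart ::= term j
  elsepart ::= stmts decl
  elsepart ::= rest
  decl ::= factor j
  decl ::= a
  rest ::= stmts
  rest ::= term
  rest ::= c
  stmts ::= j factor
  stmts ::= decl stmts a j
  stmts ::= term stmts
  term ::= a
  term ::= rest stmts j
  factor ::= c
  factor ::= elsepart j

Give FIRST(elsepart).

elsepart ::= j a factor contributes {j}.
elsepart ::= j j j contributes {j}.
From elsepart ::= term j: add FIRST(term) = { a, c, j }.
From elsepart ::= stmts decl: add FIRST(stmts) = { a, c, j }.
From elsepart ::= rest: add FIRST(rest) = { a, c, j }.
Union: FIRST(elsepart) = { a, c, j }.

{ a, c, j }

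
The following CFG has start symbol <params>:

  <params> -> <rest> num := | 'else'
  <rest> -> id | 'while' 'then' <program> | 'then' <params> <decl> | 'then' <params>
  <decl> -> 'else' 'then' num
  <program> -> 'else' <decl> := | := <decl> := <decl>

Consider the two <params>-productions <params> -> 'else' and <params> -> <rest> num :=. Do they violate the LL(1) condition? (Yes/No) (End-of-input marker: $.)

FIRST('else') = { 'else' } and FIRST(<rest> num :=) = { 'then', 'while', id }.
The FIRST sets are disjoint and neither alternative is nullable — no conflict.

No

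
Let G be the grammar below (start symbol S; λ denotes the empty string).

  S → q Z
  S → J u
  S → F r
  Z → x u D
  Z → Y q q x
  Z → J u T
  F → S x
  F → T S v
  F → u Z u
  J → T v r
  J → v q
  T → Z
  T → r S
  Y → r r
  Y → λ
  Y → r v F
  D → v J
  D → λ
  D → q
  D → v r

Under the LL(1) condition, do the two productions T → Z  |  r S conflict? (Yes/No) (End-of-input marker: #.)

FIRST(Z) = { q, r, v, x } and FIRST(r S) = { r }.
Both contain r, so the two alternatives are not disjoint — LL(1) conflict.

Yes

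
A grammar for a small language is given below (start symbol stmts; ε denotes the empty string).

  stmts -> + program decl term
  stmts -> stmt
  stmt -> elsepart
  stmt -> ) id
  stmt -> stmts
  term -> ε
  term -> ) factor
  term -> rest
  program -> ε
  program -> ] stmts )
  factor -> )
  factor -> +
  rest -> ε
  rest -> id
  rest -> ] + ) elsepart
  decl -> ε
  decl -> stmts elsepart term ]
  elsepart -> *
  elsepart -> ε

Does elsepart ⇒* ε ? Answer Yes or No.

elsepart has an ε-production, so elsepart ⇒ ε.

Yes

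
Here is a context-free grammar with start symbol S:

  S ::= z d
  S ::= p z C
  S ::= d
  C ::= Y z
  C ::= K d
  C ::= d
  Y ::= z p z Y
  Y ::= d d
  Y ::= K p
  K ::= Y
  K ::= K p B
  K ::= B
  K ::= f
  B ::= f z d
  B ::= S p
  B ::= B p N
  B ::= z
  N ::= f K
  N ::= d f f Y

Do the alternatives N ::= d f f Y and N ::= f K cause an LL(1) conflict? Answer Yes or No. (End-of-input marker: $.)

FIRST(d f f Y) = { d } and FIRST(f K) = { f }.
The FIRST sets are disjoint and neither alternative is nullable — no conflict.

No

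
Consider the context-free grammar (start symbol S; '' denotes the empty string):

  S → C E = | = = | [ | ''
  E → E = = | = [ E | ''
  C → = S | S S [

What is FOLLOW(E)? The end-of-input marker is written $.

{ = }

In S → C E =: add FIRST(=) = { = }.
In E → E = =: add FIRST(= =) = { = }.
In E → = [ E: E is at the end, add FOLLOW(E) = { = }.
Union: FOLLOW(E) = { = }.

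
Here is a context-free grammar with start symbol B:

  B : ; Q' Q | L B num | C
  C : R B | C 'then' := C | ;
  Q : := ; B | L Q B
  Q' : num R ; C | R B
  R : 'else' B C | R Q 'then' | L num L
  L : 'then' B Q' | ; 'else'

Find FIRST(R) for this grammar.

{ 'else', 'then', ; }

R : 'else' B C contributes {'else'}.
From R : R Q 'then': add FIRST(R) = { 'else', 'then', ; }.
From R : L num L: add FIRST(L) = { 'then', ; }.
Union: FIRST(R) = { 'else', 'then', ; }.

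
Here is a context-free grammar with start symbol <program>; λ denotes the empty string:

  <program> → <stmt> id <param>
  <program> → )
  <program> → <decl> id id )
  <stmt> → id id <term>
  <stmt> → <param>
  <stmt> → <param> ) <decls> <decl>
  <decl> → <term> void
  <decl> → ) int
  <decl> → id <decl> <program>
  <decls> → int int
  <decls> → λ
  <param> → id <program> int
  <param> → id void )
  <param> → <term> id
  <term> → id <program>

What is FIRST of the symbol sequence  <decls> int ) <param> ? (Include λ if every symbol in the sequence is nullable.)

Add FIRST(<decls>)\{λ} = { int }; <decls> is nullable, continue.
int is a terminal; add {int} and stop.

{ int }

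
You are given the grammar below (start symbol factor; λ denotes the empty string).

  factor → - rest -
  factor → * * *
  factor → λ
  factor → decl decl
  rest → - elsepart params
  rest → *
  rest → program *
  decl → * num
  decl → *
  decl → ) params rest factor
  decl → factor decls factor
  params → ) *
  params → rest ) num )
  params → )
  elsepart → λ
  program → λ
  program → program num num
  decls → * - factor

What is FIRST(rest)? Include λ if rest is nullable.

rest → - elsepart params contributes {-}.
rest → * contributes {*}.
From rest → program *: program nullable, take FIRST(program) ∪ {*} = { *, num }.
Union: FIRST(rest) = { *, -, num }.

{ *, -, num }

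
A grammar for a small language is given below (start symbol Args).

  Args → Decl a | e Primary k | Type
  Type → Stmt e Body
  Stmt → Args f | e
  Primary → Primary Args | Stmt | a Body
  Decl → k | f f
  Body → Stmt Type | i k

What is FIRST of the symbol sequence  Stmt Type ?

{ e, f, k }

Add FIRST(Stmt) = { e, f, k }; Stmt is not nullable, stop.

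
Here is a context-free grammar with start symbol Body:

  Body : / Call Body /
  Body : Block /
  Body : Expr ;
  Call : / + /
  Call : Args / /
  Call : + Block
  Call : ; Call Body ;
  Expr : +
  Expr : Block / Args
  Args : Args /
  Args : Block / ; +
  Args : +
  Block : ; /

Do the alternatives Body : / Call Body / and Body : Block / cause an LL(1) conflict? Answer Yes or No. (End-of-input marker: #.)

No

FIRST(/ Call Body /) = { / } and FIRST(Block /) = { ; }.
The FIRST sets are disjoint and neither alternative is nullable — no conflict.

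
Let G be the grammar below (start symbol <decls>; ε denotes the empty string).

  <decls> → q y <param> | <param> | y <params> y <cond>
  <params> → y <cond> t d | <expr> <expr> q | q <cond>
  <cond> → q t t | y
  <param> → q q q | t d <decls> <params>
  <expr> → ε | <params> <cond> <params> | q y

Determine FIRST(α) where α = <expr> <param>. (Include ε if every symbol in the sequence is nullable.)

Add FIRST(<expr>)\{ε} = { q, y }; <expr> is nullable, continue.
Add FIRST(<param>) = { q, t }; <param> is not nullable, stop.

{ q, t, y }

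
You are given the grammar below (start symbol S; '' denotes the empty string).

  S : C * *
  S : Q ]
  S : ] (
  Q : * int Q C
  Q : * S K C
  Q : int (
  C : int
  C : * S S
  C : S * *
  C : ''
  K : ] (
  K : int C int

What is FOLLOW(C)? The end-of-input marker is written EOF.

In S : C * *: add FIRST(* *) = { * }.
In Q : * int Q C: C is at the end, add FOLLOW(Q) = { *, ], int }.
In Q : * S K C: C is at the end, add FOLLOW(Q) = { *, ], int }.
In K : int C int: add FIRST(int) = { int }.
Union: FOLLOW(C) = { *, ], int }.

{ *, ], int }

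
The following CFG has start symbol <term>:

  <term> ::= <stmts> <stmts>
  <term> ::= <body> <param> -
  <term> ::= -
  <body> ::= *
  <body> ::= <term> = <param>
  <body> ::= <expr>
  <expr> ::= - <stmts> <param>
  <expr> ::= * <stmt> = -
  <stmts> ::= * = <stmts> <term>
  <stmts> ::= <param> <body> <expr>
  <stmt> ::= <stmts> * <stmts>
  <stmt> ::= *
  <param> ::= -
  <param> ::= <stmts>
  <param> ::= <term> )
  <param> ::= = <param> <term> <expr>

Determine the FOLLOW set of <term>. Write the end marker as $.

{ $, ), *, -, = }

<term> is the start symbol, so $ ∈ FOLLOW(<term>).
In <body> ::= <term> = <param>: add FIRST(= <param>) = { = }.
In <stmts> ::= * = <stmts> <term>: <term> is at the end, add FOLLOW(<stmts>) = { $, ), *, -, = }.
In <param> ::= <term> ): add FIRST()) = { ) }.
In <param> ::= = <param> <term> <expr>: add FIRST(<expr>) = { *, - }.
Union: FOLLOW(<term>) = { $, ), *, -, = }.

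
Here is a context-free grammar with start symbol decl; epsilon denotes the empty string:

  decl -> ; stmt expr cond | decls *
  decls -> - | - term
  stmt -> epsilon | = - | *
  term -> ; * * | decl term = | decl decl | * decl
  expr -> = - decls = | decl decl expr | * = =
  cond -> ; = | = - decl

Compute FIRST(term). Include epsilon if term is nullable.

{ *, -, ; }

term -> ; * * contributes {;}.
From term -> decl term =: add FIRST(decl) = { -, ; }.
From term -> decl decl: add FIRST(decl) = { -, ; }.
term -> * decl contributes {*}.
Union: FIRST(term) = { *, -, ; }.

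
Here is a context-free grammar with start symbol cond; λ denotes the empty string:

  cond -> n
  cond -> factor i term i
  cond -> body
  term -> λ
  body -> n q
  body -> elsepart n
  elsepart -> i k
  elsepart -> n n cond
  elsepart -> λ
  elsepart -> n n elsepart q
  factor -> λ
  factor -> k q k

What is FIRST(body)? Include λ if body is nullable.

body -> n q contributes {n}.
From body -> elsepart n: elsepart nullable, take FIRST(elsepart) ∪ {n} = { i, n }.
Union: FIRST(body) = { i, n }.

{ i, n }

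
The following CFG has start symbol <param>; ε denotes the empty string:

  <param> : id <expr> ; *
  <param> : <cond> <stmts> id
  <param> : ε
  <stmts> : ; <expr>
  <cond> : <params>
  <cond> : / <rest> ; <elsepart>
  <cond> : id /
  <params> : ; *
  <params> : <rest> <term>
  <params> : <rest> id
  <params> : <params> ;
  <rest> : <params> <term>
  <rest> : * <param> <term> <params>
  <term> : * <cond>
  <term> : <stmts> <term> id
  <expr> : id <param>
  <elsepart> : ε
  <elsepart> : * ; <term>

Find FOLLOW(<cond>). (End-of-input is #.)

In <param> : <cond> <stmts> id: add FIRST(<stmts> id) = { ; }.
In <term> : * <cond>: <cond> is at the end, add FOLLOW(<term>) = { *, ;, id }.
Union: FOLLOW(<cond>) = { *, ;, id }.

{ *, ;, id }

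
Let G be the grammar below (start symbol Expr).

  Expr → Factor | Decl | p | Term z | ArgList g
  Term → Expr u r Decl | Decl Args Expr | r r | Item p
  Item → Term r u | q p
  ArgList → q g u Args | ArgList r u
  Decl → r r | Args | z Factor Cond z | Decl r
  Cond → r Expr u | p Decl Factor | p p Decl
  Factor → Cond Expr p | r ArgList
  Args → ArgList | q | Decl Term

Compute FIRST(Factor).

{ p, r }

From Factor → Cond Expr p: add FIRST(Cond) = { p, r }.
Factor → r ArgList contributes {r}.
Union: FIRST(Factor) = { p, r }.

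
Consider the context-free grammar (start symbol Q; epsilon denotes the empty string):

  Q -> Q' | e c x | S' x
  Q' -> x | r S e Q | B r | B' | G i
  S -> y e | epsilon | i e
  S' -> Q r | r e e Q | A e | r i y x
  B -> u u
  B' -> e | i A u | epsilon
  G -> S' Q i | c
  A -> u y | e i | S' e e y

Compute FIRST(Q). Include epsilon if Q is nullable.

From Q -> Q': add FIRST(Q') = { c, e, i, r, u, x, epsilon } (including epsilon since Q' is nullable).
Q -> e c x contributes {e}.
From Q -> S' x: add FIRST(S') = { c, e, i, r, u, x }.
Union: FIRST(Q) = { c, e, i, r, u, x, epsilon }.

{ c, e, i, r, u, x, epsilon }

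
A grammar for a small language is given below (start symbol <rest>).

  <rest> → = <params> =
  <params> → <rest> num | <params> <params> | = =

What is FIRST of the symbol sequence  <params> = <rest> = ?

Add FIRST(<params>) = { = }; <params> is not nullable, stop.

{ = }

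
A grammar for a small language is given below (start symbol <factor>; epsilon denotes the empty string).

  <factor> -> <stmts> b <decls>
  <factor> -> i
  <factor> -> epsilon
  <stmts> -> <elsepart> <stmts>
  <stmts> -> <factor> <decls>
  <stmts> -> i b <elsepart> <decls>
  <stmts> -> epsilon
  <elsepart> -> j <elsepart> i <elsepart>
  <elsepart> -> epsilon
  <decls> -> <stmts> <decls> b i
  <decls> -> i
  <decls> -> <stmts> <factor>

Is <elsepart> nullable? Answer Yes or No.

Yes

<elsepart> has an epsilon-production, so <elsepart> ⇒ epsilon.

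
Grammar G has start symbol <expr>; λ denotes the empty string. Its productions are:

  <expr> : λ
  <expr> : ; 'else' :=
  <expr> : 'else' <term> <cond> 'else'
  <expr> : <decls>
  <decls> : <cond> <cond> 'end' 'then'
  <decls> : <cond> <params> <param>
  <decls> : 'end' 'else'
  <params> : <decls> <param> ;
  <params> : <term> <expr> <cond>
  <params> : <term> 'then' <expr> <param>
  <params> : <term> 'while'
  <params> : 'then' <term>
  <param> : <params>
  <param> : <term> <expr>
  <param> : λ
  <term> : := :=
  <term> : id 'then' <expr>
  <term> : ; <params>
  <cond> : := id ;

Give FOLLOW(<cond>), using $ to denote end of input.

{ $, 'else', 'end', 'then', 'while', :=, ;, id }

In <expr> : 'else' <term> <cond> 'else': add FIRST('else') = { 'else' }.
In <decls> : <cond> <cond> 'end' 'then': add FIRST(<cond> 'end' 'then') = { := }.
In <decls> : <cond> <cond> 'end' 'then': add FIRST('end' 'then') = { 'end' }.
In <decls> : <cond> <params> <param>: add FIRST(<params> <param>) = { 'end', 'then', :=, ;, id }.
In <params> : <term> <expr> <cond>: <cond> is at the end, add FOLLOW(<params>) = { $, 'else', 'end', 'then', 'while', :=, ;, id }.
Union: FOLLOW(<cond>) = { $, 'else', 'end', 'then', 'while', :=, ;, id }.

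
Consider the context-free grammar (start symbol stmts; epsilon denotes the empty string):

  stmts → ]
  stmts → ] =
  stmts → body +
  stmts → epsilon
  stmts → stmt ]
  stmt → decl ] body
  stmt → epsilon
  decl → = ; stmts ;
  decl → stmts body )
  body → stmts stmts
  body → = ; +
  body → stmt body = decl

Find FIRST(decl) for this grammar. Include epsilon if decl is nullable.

{ ), +, =, ] }

decl → = ; stmts ; contributes {=}.
From decl → stmts body ): stmts, body nullable, take FIRST(stmts) ∪ FIRST(body) ∪ {)} = { ), +, =, ] }.
Union: FIRST(decl) = { ), +, =, ] }.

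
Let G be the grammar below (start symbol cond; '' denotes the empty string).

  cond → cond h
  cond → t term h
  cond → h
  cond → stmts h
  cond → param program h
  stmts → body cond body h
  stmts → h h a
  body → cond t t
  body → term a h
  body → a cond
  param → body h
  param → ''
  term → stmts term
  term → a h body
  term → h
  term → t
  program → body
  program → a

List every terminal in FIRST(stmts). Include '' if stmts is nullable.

From stmts → body cond body h: add FIRST(body) = { a, h, t }.
stmts → h h a contributes {h}.
Union: FIRST(stmts) = { a, h, t }.

{ a, h, t }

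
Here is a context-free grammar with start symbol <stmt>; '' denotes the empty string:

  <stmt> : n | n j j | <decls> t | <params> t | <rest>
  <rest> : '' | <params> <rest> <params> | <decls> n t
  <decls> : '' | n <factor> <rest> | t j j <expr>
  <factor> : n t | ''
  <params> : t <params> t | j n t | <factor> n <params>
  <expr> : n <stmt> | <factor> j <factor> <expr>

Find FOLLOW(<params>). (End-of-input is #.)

{ #, j, n, t }

In <stmt> : <params> t: add FIRST(t) = { t }.
In <rest> : <params> <rest> <params>: add FIRST(<rest> <params>) = { j, n, t }.
In <rest> : <params> <rest> <params>: <params> is at the end, add FOLLOW(<rest>) = { #, j, n, t }.
In <params> : t <params> t: add FIRST(t) = { t }.
In <params> : <factor> n <params>: <params> is at the end, add FOLLOW(<params>) = { #, j, n, t }.
Union: FOLLOW(<params>) = { #, j, n, t }.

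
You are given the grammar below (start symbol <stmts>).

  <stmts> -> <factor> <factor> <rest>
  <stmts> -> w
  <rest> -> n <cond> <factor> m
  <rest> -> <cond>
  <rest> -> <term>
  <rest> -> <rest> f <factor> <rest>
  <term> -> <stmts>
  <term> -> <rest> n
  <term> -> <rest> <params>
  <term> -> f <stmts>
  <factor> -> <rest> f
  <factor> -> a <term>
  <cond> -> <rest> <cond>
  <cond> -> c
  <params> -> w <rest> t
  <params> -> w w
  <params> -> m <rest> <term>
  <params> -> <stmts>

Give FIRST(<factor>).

{ a, c, f, n, w }

From <factor> -> <rest> f: add FIRST(<rest>) = { a, c, f, n, w }.
<factor> -> a <term> contributes {a}.
Union: FIRST(<factor>) = { a, c, f, n, w }.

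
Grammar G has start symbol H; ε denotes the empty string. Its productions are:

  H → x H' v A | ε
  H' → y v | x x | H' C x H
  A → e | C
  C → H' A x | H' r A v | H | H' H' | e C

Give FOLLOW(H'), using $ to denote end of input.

In H → x H' v A: add FIRST(v A) = { v }.
In H' → H' C x H: add FIRST(C x H) = { e, x, y }.
In C → H' A x: add FIRST(A x) = { e, x, y }.
In C → H' r A v: add FIRST(r A v) = { r }.
In C → H' H': add FIRST(H') = { x, y }.
In C → H' H': H' is at the end, add FOLLOW(C) = { $, e, r, v, x, y }.
Union: FOLLOW(H') = { $, e, r, v, x, y }.

{ $, e, r, v, x, y }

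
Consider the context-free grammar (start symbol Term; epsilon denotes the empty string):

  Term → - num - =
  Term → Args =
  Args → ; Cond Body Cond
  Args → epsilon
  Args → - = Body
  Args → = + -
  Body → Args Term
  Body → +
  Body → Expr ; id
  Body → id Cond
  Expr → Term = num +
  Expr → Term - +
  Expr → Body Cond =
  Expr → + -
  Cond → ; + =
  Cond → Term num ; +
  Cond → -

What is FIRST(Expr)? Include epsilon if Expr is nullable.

From Expr → Term = num +: add FIRST(Term) = { -, ;, = }.
From Expr → Term - +: add FIRST(Term) = { -, ;, = }.
From Expr → Body Cond =: add FIRST(Body) = { +, -, ;, =, id }.
Expr → + - contributes {+}.
Union: FIRST(Expr) = { +, -, ;, =, id }.

{ +, -, ;, =, id }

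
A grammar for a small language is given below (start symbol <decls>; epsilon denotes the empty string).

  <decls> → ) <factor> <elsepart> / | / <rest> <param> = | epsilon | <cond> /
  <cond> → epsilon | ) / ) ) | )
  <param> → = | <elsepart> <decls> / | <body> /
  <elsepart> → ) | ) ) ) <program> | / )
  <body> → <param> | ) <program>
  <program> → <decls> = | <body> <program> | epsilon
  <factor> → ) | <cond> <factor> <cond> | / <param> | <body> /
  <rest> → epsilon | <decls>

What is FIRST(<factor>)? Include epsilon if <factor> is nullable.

{ ), /, = }

<factor> → ) contributes {)}.
From <factor> → <cond> <factor> <cond>: <cond> nullable, take FIRST(<cond>) ∪ FIRST(<factor>) = { ), /, = }.
<factor> → / <param> contributes {/}.
From <factor> → <body> /: add FIRST(<body>) = { ), /, = }.
Union: FIRST(<factor>) = { ), /, = }.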